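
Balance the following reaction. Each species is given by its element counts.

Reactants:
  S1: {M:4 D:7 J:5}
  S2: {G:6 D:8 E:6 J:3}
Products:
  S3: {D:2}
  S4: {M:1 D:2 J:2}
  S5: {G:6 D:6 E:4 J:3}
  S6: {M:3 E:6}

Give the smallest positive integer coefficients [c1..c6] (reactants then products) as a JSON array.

M: 2·4+3·0 = 8 | 5·0+5·1+3·0+1·3 = 8
G: 2·0+3·6 = 18 | 5·0+5·0+3·6+1·0 = 18
D: 2·7+3·8 = 38 | 5·2+5·2+3·6+1·0 = 38
E: 2·0+3·6 = 18 | 5·0+5·0+3·4+1·6 = 18
J: 2·5+3·3 = 19 | 5·0+5·2+3·3+1·0 = 19
gcd(2,3,5,5,3,1) = 1

Coefficients: [2, 3, 5, 5, 3, 1]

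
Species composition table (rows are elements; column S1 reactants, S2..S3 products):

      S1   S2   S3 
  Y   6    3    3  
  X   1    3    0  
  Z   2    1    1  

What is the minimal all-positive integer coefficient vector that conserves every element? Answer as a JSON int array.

Coefficients: [3, 1, 5]

Y: 3·6 = 18 | 1·3+5·3 = 18
X: 3·1 = 3 | 1·3+5·0 = 3
Z: 3·2 = 6 | 1·1+5·1 = 6
gcd(3,1,5) = 1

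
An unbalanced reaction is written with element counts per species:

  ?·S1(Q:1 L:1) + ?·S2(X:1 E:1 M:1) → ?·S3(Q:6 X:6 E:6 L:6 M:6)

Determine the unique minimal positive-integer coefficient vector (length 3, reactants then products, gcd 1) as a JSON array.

Coefficients: [6, 6, 1]

Q: 6·1+6·0 = 6 | 1·6 = 6
X: 6·0+6·1 = 6 | 1·6 = 6
E: 6·0+6·1 = 6 | 1·6 = 6
L: 6·1+6·0 = 6 | 1·6 = 6
M: 6·0+6·1 = 6 | 1·6 = 6
gcd(6,6,1) = 1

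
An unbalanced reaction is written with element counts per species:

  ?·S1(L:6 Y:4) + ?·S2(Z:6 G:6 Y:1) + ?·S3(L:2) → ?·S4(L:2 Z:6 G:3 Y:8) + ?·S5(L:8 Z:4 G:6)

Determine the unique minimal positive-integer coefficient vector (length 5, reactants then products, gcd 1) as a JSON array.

L: 3·6+4·0+5·2 = 28 | 2·2+3·8 = 28
Z: 3·0+4·6+5·0 = 24 | 2·6+3·4 = 24
G: 3·0+4·6+5·0 = 24 | 2·3+3·6 = 24
Y: 3·4+4·1+5·0 = 16 | 2·8+3·0 = 16
gcd(3,4,5,2,3) = 1

Coefficients: [3, 4, 5, 2, 3]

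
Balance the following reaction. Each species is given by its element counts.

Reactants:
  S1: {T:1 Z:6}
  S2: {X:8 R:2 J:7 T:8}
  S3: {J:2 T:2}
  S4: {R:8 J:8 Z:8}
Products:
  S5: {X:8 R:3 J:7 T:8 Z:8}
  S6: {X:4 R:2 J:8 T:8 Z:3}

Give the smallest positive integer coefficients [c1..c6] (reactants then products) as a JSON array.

Coefficients: [6, 6, 5, 1, 4, 4]

X: 6·0+6·8+5·0+1·0 = 48 | 4·8+4·4 = 48
R: 6·0+6·2+5·0+1·8 = 20 | 4·3+4·2 = 20
J: 6·0+6·7+5·2+1·8 = 60 | 4·7+4·8 = 60
T: 6·1+6·8+5·2+1·0 = 64 | 4·8+4·8 = 64
Z: 6·6+6·0+5·0+1·8 = 44 | 4·8+4·3 = 44
gcd(6,6,5,1,4,4) = 1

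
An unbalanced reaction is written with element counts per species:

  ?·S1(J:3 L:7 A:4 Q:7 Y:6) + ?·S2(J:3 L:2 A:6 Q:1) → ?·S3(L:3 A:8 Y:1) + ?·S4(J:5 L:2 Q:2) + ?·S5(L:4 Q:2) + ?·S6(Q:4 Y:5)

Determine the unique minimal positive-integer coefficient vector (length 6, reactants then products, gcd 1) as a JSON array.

J: 6·3+4·3 = 30 | 6·0+6·5+5·0+6·0 = 30
L: 6·7+4·2 = 50 | 6·3+6·2+5·4+6·0 = 50
A: 6·4+4·6 = 48 | 6·8+6·0+5·0+6·0 = 48
Q: 6·7+4·1 = 46 | 6·0+6·2+5·2+6·4 = 46
Y: 6·6+4·0 = 36 | 6·1+6·0+5·0+6·5 = 36
gcd(6,4,6,6,5,6) = 1

Coefficients: [6, 4, 6, 6, 5, 6]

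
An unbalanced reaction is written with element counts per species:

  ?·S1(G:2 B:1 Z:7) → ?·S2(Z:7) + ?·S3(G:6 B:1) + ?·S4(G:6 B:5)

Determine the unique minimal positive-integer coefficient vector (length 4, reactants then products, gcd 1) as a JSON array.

Coefficients: [6, 6, 1, 1]

G: 6·2 = 12 | 6·0+1·6+1·6 = 12
B: 6·1 = 6 | 6·0+1·1+1·5 = 6
Z: 6·7 = 42 | 6·7+1·0+1·0 = 42
gcd(6,6,1,1) = 1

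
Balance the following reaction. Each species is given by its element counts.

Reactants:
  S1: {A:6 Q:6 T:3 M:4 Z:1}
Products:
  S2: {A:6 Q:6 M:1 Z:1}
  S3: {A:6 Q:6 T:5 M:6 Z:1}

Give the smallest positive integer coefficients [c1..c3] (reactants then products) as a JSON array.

Coefficients: [5, 2, 3]

A: 5·6 = 30 | 2·6+3·6 = 30
Q: 5·6 = 30 | 2·6+3·6 = 30
T: 5·3 = 15 | 2·0+3·5 = 15
M: 5·4 = 20 | 2·1+3·6 = 20
Z: 5·1 = 5 | 2·1+3·1 = 5
gcd(5,2,3) = 1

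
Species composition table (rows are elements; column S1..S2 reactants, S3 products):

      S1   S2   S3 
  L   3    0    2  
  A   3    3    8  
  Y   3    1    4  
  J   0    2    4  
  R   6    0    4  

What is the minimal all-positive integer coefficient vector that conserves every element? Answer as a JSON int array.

L: 2·3+6·0 = 6 | 3·2 = 6
A: 2·3+6·3 = 24 | 3·8 = 24
Y: 2·3+6·1 = 12 | 3·4 = 12
J: 2·0+6·2 = 12 | 3·4 = 12
R: 2·6+6·0 = 12 | 3·4 = 12
gcd(2,6,3) = 1

Coefficients: [2, 6, 3]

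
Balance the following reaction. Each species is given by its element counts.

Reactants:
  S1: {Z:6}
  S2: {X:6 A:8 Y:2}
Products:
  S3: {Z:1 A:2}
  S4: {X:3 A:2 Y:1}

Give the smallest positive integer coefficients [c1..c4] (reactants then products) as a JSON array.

Coefficients: [1, 3, 6, 6]

Z: 1·6+3·0 = 6 | 6·1+6·0 = 6
X: 1·0+3·6 = 18 | 6·0+6·3 = 18
A: 1·0+3·8 = 24 | 6·2+6·2 = 24
Y: 1·0+3·2 = 6 | 6·0+6·1 = 6
gcd(1,3,6,6) = 1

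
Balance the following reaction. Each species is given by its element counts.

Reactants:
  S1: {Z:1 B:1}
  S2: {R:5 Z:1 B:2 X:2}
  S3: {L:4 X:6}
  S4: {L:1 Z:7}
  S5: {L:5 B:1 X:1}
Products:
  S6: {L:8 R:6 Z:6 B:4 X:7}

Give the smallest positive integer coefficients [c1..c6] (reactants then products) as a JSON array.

L: 3·0+6·0+3·4+3·1+5·5 = 40 | 5·8 = 40
R: 3·0+6·5+3·0+3·0+5·0 = 30 | 5·6 = 30
Z: 3·1+6·1+3·0+3·7+5·0 = 30 | 5·6 = 30
B: 3·1+6·2+3·0+3·0+5·1 = 20 | 5·4 = 20
X: 3·0+6·2+3·6+3·0+5·1 = 35 | 5·7 = 35
gcd(3,6,3,3,5,5) = 1

Coefficients: [3, 6, 3, 3, 5, 5]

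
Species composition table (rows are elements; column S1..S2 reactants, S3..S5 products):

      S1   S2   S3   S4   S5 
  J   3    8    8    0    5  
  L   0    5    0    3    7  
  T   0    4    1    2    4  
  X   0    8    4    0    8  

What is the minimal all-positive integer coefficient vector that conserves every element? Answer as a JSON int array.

J: 5·3+6·8 = 63 | 6·8+3·0+3·5 = 63
L: 5·0+6·5 = 30 | 6·0+3·3+3·7 = 30
T: 5·0+6·4 = 24 | 6·1+3·2+3·4 = 24
X: 5·0+6·8 = 48 | 6·4+3·0+3·8 = 48
gcd(5,6,6,3,3) = 1

Coefficients: [5, 6, 6, 3, 3]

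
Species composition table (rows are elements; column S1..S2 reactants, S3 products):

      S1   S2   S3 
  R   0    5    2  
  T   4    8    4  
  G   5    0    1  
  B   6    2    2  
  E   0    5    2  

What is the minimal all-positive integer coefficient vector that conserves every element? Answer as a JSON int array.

R: 1·0+2·5 = 10 | 5·2 = 10
T: 1·4+2·8 = 20 | 5·4 = 20
G: 1·5+2·0 = 5 | 5·1 = 5
B: 1·6+2·2 = 10 | 5·2 = 10
E: 1·0+2·5 = 10 | 5·2 = 10
gcd(1,2,5) = 1

Coefficients: [1, 2, 5]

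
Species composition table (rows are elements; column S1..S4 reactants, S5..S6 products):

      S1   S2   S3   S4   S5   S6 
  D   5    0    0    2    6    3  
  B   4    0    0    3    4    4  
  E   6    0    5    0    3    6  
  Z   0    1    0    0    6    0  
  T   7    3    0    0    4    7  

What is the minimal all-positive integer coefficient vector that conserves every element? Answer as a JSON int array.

D: 2·5+6·0+3·0+4·2 = 18 | 1·6+4·3 = 18
B: 2·4+6·0+3·0+4·3 = 20 | 1·4+4·4 = 20
E: 2·6+6·0+3·5+4·0 = 27 | 1·3+4·6 = 27
Z: 2·0+6·1+3·0+4·0 = 6 | 1·6+4·0 = 6
T: 2·7+6·3+3·0+4·0 = 32 | 1·4+4·7 = 32
gcd(2,6,3,4,1,4) = 1

Coefficients: [2, 6, 3, 4, 1, 4]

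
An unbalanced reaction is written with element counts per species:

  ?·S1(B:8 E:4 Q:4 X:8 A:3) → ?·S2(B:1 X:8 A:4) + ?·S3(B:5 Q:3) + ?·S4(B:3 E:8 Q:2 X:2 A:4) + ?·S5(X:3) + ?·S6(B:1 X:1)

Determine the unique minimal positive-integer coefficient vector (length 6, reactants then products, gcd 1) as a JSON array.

Coefficients: [4, 1, 4, 2, 5, 5]

B: 4·8 = 32 | 1·1+4·5+2·3+5·0+5·1 = 32
E: 4·4 = 16 | 1·0+4·0+2·8+5·0+5·0 = 16
Q: 4·4 = 16 | 1·0+4·3+2·2+5·0+5·0 = 16
X: 4·8 = 32 | 1·8+4·0+2·2+5·3+5·1 = 32
A: 4·3 = 12 | 1·4+4·0+2·4+5·0+5·0 = 12
gcd(4,1,4,2,5,5) = 1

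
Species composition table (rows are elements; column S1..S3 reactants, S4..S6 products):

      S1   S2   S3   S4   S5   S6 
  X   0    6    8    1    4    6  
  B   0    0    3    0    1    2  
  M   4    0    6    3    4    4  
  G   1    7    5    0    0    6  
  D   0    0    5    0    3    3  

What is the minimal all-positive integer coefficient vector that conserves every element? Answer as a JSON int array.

Coefficients: [2, 1, 3, 2, 1, 4]

X: 2·0+1·6+3·8 = 30 | 2·1+1·4+4·6 = 30
B: 2·0+1·0+3·3 = 9 | 2·0+1·1+4·2 = 9
M: 2·4+1·0+3·6 = 26 | 2·3+1·4+4·4 = 26
G: 2·1+1·7+3·5 = 24 | 2·0+1·0+4·6 = 24
D: 2·0+1·0+3·5 = 15 | 2·0+1·3+4·3 = 15
gcd(2,1,3,2,1,4) = 1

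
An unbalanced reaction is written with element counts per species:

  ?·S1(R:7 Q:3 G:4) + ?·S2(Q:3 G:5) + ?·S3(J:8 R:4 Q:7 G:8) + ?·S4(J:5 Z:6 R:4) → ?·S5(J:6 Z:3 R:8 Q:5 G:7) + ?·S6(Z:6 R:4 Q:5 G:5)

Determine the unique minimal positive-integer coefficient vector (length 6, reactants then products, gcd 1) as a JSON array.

J: 4·0+3·0+2·8+4·5 = 36 | 6·6+1·0 = 36
Z: 4·0+3·0+2·0+4·6 = 24 | 6·3+1·6 = 24
R: 4·7+3·0+2·4+4·4 = 52 | 6·8+1·4 = 52
Q: 4·3+3·3+2·7+4·0 = 35 | 6·5+1·5 = 35
G: 4·4+3·5+2·8+4·0 = 47 | 6·7+1·5 = 47
gcd(4,3,2,4,6,1) = 1

Coefficients: [4, 3, 2, 4, 6, 1]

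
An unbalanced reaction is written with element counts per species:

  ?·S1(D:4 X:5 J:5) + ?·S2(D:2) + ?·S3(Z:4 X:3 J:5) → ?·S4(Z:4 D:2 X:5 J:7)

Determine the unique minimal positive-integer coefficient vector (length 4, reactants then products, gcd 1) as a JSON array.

Z: 2·0+1·0+5·4 = 20 | 5·4 = 20
D: 2·4+1·2+5·0 = 10 | 5·2 = 10
X: 2·5+1·0+5·3 = 25 | 5·5 = 25
J: 2·5+1·0+5·5 = 35 | 5·7 = 35
gcd(2,1,5,5) = 1

Coefficients: [2, 1, 5, 5]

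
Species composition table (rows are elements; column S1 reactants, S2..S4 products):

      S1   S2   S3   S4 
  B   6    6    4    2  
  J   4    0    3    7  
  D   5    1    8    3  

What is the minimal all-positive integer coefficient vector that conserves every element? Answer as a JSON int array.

Coefficients: [5, 3, 2, 2]

B: 5·6 = 30 | 3·6+2·4+2·2 = 30
J: 5·4 = 20 | 3·0+2·3+2·7 = 20
D: 5·5 = 25 | 3·1+2·8+2·3 = 25
gcd(5,3,2,2) = 1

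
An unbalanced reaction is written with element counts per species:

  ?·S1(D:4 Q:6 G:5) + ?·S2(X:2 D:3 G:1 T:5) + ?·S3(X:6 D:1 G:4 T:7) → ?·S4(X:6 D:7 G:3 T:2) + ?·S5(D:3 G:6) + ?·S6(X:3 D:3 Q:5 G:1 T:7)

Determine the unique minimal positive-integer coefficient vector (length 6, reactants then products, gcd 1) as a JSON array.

Coefficients: [5, 6, 2, 1, 5, 6]

X: 5·0+6·2+2·6 = 24 | 1·6+5·0+6·3 = 24
D: 5·4+6·3+2·1 = 40 | 1·7+5·3+6·3 = 40
Q: 5·6+6·0+2·0 = 30 | 1·0+5·0+6·5 = 30
G: 5·5+6·1+2·4 = 39 | 1·3+5·6+6·1 = 39
T: 5·0+6·5+2·7 = 44 | 1·2+5·0+6·7 = 44
gcd(5,6,2,1,5,6) = 1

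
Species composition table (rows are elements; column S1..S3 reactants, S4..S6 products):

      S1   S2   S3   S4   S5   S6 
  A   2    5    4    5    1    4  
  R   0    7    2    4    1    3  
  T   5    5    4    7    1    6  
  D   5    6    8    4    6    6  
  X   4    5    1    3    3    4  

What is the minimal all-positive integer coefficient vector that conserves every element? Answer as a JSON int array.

A: 4·2+3·5+2·4 = 31 | 3·5+4·1+3·4 = 31
R: 4·0+3·7+2·2 = 25 | 3·4+4·1+3·3 = 25
T: 4·5+3·5+2·4 = 43 | 3·7+4·1+3·6 = 43
D: 4·5+3·6+2·8 = 54 | 3·4+4·6+3·6 = 54
X: 4·4+3·5+2·1 = 33 | 3·3+4·3+3·4 = 33
gcd(4,3,2,3,4,3) = 1

Coefficients: [4, 3, 2, 3, 4, 3]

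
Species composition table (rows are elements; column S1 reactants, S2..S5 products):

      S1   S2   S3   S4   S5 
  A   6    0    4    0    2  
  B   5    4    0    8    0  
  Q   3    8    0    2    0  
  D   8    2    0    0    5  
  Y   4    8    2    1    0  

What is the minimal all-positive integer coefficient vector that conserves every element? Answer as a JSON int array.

A: 4·6 = 24 | 1·0+3·4+2·0+6·2 = 24
B: 4·5 = 20 | 1·4+3·0+2·8+6·0 = 20
Q: 4·3 = 12 | 1·8+3·0+2·2+6·0 = 12
D: 4·8 = 32 | 1·2+3·0+2·0+6·5 = 32
Y: 4·4 = 16 | 1·8+3·2+2·1+6·0 = 16
gcd(4,1,3,2,6) = 1

Coefficients: [4, 1, 3, 2, 6]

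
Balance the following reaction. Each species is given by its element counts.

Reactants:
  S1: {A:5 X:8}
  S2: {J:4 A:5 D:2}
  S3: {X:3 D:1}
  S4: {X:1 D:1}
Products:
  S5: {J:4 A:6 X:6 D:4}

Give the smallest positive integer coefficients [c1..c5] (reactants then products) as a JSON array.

Coefficients: [1, 5, 6, 4, 5]

J: 1·0+5·4+6·0+4·0 = 20 | 5·4 = 20
A: 1·5+5·5+6·0+4·0 = 30 | 5·6 = 30
X: 1·8+5·0+6·3+4·1 = 30 | 5·6 = 30
D: 1·0+5·2+6·1+4·1 = 20 | 5·4 = 20
gcd(1,5,6,4,5) = 1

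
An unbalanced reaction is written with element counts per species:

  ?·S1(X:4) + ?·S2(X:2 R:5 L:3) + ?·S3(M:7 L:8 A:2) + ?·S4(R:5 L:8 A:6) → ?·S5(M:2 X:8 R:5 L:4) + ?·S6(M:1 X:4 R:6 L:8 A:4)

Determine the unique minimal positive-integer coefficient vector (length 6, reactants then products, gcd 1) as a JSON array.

Coefficients: [5, 4, 1, 3, 1, 5]

M: 5·0+4·0+1·7+3·0 = 7 | 1·2+5·1 = 7
X: 5·4+4·2+1·0+3·0 = 28 | 1·8+5·4 = 28
R: 5·0+4·5+1·0+3·5 = 35 | 1·5+5·6 = 35
L: 5·0+4·3+1·8+3·8 = 44 | 1·4+5·8 = 44
A: 5·0+4·0+1·2+3·6 = 20 | 1·0+5·4 = 20
gcd(5,4,1,3,1,5) = 1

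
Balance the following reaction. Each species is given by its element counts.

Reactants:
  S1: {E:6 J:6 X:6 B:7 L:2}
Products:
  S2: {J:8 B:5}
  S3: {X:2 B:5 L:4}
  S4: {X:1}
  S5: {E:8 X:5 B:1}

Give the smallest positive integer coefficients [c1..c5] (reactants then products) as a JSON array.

E: 4·6 = 24 | 3·0+2·0+5·0+3·8 = 24
J: 4·6 = 24 | 3·8+2·0+5·0+3·0 = 24
X: 4·6 = 24 | 3·0+2·2+5·1+3·5 = 24
B: 4·7 = 28 | 3·5+2·5+5·0+3·1 = 28
L: 4·2 = 8 | 3·0+2·4+5·0+3·0 = 8
gcd(4,3,2,5,3) = 1

Coefficients: [4, 3, 2, 5, 3]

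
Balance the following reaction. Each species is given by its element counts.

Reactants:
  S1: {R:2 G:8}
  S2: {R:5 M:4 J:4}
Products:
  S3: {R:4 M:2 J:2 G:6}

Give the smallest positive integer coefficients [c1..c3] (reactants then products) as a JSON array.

R: 3·2+2·5 = 16 | 4·4 = 16
M: 3·0+2·4 = 8 | 4·2 = 8
J: 3·0+2·4 = 8 | 4·2 = 8
G: 3·8+2·0 = 24 | 4·6 = 24
gcd(3,2,4) = 1

Coefficients: [3, 2, 4]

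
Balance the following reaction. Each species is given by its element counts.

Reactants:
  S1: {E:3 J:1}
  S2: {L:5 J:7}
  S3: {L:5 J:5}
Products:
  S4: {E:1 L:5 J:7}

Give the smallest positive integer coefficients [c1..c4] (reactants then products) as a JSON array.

Coefficients: [2, 5, 1, 6]

E: 2·3+5·0+1·0 = 6 | 6·1 = 6
L: 2·0+5·5+1·5 = 30 | 6·5 = 30
J: 2·1+5·7+1·5 = 42 | 6·7 = 42
gcd(2,5,1,6) = 1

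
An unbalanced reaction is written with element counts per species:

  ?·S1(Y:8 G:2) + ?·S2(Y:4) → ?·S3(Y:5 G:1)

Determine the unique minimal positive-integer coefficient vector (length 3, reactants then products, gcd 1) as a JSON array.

Y: 2·8+1·4 = 20 | 4·5 = 20
G: 2·2+1·0 = 4 | 4·1 = 4
gcd(2,1,4) = 1

Coefficients: [2, 1, 4]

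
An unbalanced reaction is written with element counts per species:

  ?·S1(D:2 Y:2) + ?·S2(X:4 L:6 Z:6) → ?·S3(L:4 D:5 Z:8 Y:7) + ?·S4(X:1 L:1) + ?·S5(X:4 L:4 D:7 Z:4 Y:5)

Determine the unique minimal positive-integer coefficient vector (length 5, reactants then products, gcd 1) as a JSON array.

Coefficients: [6, 2, 1, 4, 1]

X: 6·0+2·4 = 8 | 1·0+4·1+1·4 = 8
L: 6·0+2·6 = 12 | 1·4+4·1+1·4 = 12
D: 6·2+2·0 = 12 | 1·5+4·0+1·7 = 12
Z: 6·0+2·6 = 12 | 1·8+4·0+1·4 = 12
Y: 6·2+2·0 = 12 | 1·7+4·0+1·5 = 12
gcd(6,2,1,4,1) = 1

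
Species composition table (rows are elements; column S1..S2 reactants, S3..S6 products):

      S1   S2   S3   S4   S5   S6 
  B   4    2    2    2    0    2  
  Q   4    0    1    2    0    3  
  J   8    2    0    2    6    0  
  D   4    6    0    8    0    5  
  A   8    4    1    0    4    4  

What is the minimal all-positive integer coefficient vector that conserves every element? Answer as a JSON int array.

Coefficients: [3, 1, 4, 1, 4, 2]

B: 3·4+1·2 = 14 | 4·2+1·2+4·0+2·2 = 14
Q: 3·4+1·0 = 12 | 4·1+1·2+4·0+2·3 = 12
J: 3·8+1·2 = 26 | 4·0+1·2+4·6+2·0 = 26
D: 3·4+1·6 = 18 | 4·0+1·8+4·0+2·5 = 18
A: 3·8+1·4 = 28 | 4·1+1·0+4·4+2·4 = 28
gcd(3,1,4,1,4,2) = 1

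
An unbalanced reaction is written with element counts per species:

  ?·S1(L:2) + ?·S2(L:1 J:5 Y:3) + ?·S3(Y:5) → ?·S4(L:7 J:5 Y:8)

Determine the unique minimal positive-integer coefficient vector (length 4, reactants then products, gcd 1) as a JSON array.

L: 3·2+1·1+1·0 = 7 | 1·7 = 7
J: 3·0+1·5+1·0 = 5 | 1·5 = 5
Y: 3·0+1·3+1·5 = 8 | 1·8 = 8
gcd(3,1,1,1) = 1

Coefficients: [3, 1, 1, 1]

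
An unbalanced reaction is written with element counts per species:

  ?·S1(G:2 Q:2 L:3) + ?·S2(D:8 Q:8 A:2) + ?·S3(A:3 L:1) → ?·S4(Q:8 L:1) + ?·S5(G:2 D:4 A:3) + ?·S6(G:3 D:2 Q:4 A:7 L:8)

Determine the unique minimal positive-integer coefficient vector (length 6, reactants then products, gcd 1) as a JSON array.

G: 4·2+1·0+5·0 = 8 | 1·0+1·2+2·3 = 8
D: 4·0+1·8+5·0 = 8 | 1·0+1·4+2·2 = 8
Q: 4·2+1·8+5·0 = 16 | 1·8+1·0+2·4 = 16
A: 4·0+1·2+5·3 = 17 | 1·0+1·3+2·7 = 17
L: 4·3+1·0+5·1 = 17 | 1·1+1·0+2·8 = 17
gcd(4,1,5,1,1,2) = 1

Coefficients: [4, 1, 5, 1, 1, 2]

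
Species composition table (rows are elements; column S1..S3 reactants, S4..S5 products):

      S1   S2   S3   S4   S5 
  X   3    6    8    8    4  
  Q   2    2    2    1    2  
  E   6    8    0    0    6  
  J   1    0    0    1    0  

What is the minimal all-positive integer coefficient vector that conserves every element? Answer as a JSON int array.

Coefficients: [2, 3, 2, 2, 6]

X: 2·3+3·6+2·8 = 40 | 2·8+6·4 = 40
Q: 2·2+3·2+2·2 = 14 | 2·1+6·2 = 14
E: 2·6+3·8+2·0 = 36 | 2·0+6·6 = 36
J: 2·1+3·0+2·0 = 2 | 2·1+6·0 = 2
gcd(2,3,2,2,6) = 1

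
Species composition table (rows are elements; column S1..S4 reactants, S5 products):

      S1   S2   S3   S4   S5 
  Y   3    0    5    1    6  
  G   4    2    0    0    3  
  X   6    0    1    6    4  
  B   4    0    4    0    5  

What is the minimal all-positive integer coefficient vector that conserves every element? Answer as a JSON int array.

Y: 1·3+4·0+4·5+1·1 = 24 | 4·6 = 24
G: 1·4+4·2+4·0+1·0 = 12 | 4·3 = 12
X: 1·6+4·0+4·1+1·6 = 16 | 4·4 = 16
B: 1·4+4·0+4·4+1·0 = 20 | 4·5 = 20
gcd(1,4,4,1,4) = 1

Coefficients: [1, 4, 4, 1, 4]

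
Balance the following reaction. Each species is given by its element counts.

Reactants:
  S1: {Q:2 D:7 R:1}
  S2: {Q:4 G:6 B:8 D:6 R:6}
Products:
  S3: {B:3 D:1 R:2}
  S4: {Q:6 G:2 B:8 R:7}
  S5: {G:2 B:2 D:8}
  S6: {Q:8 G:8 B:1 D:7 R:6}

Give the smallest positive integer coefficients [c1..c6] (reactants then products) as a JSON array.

Coefficients: [4, 5, 4, 2, 5, 2]

Q: 4·2+5·4 = 28 | 4·0+2·6+5·0+2·8 = 28
G: 4·0+5·6 = 30 | 4·0+2·2+5·2+2·8 = 30
B: 4·0+5·8 = 40 | 4·3+2·8+5·2+2·1 = 40
D: 4·7+5·6 = 58 | 4·1+2·0+5·8+2·7 = 58
R: 4·1+5·6 = 34 | 4·2+2·7+5·0+2·6 = 34
gcd(4,5,4,2,5,2) = 1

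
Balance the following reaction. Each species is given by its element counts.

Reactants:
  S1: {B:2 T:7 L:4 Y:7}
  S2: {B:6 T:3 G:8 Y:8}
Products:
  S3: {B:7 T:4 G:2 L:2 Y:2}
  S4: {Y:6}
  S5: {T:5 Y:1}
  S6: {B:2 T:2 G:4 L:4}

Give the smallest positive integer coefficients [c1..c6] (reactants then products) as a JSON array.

B: 4·2+2·6 = 20 | 2·7+6·0+4·0+3·2 = 20
T: 4·7+2·3 = 34 | 2·4+6·0+4·5+3·2 = 34
G: 4·0+2·8 = 16 | 2·2+6·0+4·0+3·4 = 16
L: 4·4+2·0 = 16 | 2·2+6·0+4·0+3·4 = 16
Y: 4·7+2·8 = 44 | 2·2+6·6+4·1+3·0 = 44
gcd(4,2,2,6,4,3) = 1

Coefficients: [4, 2, 2, 6, 4, 3]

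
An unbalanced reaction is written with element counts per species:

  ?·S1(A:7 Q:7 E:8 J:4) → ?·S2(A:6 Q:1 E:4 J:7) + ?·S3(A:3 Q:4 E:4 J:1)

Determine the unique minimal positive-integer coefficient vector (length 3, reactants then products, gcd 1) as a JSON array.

Coefficients: [3, 1, 5]

A: 3·7 = 21 | 1·6+5·3 = 21
Q: 3·7 = 21 | 1·1+5·4 = 21
E: 3·8 = 24 | 1·4+5·4 = 24
J: 3·4 = 12 | 1·7+5·1 = 12
gcd(3,1,5) = 1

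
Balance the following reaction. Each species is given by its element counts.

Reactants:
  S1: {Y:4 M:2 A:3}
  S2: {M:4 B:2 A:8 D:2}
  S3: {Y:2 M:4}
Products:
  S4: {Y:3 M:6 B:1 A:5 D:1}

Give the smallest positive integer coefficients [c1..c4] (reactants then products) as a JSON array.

Coefficients: [2, 3, 5, 6]

Y: 2·4+3·0+5·2 = 18 | 6·3 = 18
M: 2·2+3·4+5·4 = 36 | 6·6 = 36
B: 2·0+3·2+5·0 = 6 | 6·1 = 6
A: 2·3+3·8+5·0 = 30 | 6·5 = 30
D: 2·0+3·2+5·0 = 6 | 6·1 = 6
gcd(2,3,5,6) = 1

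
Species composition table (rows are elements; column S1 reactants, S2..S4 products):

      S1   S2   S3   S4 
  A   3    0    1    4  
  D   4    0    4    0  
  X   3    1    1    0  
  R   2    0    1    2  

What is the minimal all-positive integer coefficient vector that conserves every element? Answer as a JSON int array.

Coefficients: [2, 4, 2, 1]

A: 2·3 = 6 | 4·0+2·1+1·4 = 6
D: 2·4 = 8 | 4·0+2·4+1·0 = 8
X: 2·3 = 6 | 4·1+2·1+1·0 = 6
R: 2·2 = 4 | 4·0+2·1+1·2 = 4
gcd(2,4,2,1) = 1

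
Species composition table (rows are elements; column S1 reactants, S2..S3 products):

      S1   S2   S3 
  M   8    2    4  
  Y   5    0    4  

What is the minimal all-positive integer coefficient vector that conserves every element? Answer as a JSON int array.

Coefficients: [4, 6, 5]

M: 4·8 = 32 | 6·2+5·4 = 32
Y: 4·5 = 20 | 6·0+5·4 = 20
gcd(4,6,5) = 1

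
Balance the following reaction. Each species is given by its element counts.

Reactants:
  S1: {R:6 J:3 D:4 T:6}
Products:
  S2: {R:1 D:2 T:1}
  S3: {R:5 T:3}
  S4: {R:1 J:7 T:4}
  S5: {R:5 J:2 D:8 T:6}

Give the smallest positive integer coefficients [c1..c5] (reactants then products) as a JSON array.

R: 3·6 = 18 | 2·1+2·5+1·1+1·5 = 18
J: 3·3 = 9 | 2·0+2·0+1·7+1·2 = 9
D: 3·4 = 12 | 2·2+2·0+1·0+1·8 = 12
T: 3·6 = 18 | 2·1+2·3+1·4+1·6 = 18
gcd(3,2,2,1,1) = 1

Coefficients: [3, 2, 2, 1, 1]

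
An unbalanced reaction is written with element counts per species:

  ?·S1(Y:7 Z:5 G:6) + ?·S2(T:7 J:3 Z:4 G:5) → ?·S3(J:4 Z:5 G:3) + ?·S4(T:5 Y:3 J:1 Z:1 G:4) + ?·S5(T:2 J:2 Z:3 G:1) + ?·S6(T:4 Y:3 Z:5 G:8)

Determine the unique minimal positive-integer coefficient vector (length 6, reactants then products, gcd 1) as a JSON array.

Coefficients: [3, 6, 1, 4, 5, 3]

T: 3·0+6·7 = 42 | 1·0+4·5+5·2+3·4 = 42
Y: 3·7+6·0 = 21 | 1·0+4·3+5·0+3·3 = 21
J: 3·0+6·3 = 18 | 1·4+4·1+5·2+3·0 = 18
Z: 3·5+6·4 = 39 | 1·5+4·1+5·3+3·5 = 39
G: 3·6+6·5 = 48 | 1·3+4·4+5·1+3·8 = 48
gcd(3,6,1,4,5,3) = 1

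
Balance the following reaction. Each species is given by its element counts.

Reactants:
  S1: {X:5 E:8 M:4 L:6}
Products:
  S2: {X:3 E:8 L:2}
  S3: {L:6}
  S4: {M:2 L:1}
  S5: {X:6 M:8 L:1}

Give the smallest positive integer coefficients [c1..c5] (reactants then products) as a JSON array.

X: 6·5 = 30 | 6·3+3·0+4·0+2·6 = 30
E: 6·8 = 48 | 6·8+3·0+4·0+2·0 = 48
M: 6·4 = 24 | 6·0+3·0+4·2+2·8 = 24
L: 6·6 = 36 | 6·2+3·6+4·1+2·1 = 36
gcd(6,6,3,4,2) = 1

Coefficients: [6, 6, 3, 4, 2]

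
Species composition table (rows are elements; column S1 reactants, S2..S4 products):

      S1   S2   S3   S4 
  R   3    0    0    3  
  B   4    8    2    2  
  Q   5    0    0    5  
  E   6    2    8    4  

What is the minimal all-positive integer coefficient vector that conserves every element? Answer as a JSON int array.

R: 5·3 = 15 | 1·0+1·0+5·3 = 15
B: 5·4 = 20 | 1·8+1·2+5·2 = 20
Q: 5·5 = 25 | 1·0+1·0+5·5 = 25
E: 5·6 = 30 | 1·2+1·8+5·4 = 30
gcd(5,1,1,5) = 1

Coefficients: [5, 1, 1, 5]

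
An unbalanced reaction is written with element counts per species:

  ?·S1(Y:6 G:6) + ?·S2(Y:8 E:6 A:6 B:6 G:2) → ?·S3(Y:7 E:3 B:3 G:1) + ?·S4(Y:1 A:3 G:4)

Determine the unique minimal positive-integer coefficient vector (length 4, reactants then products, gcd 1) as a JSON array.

Coefficients: [4, 3, 6, 6]

Y: 4·6+3·8 = 48 | 6·7+6·1 = 48
E: 4·0+3·6 = 18 | 6·3+6·0 = 18
A: 4·0+3·6 = 18 | 6·0+6·3 = 18
B: 4·0+3·6 = 18 | 6·3+6·0 = 18
G: 4·6+3·2 = 30 | 6·1+6·4 = 30
gcd(4,3,6,6) = 1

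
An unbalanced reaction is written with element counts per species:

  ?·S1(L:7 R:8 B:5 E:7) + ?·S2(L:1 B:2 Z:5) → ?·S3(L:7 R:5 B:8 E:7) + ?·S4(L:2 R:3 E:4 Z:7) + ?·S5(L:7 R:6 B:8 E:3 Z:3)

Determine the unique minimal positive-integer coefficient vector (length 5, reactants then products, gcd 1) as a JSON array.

L: 4·7+6·1 = 34 | 1·7+3·2+3·7 = 34
R: 4·8+6·0 = 32 | 1·5+3·3+3·6 = 32
B: 4·5+6·2 = 32 | 1·8+3·0+3·8 = 32
E: 4·7+6·0 = 28 | 1·7+3·4+3·3 = 28
Z: 4·0+6·5 = 30 | 1·0+3·7+3·3 = 30
gcd(4,6,1,3,3) = 1

Coefficients: [4, 6, 1, 3, 3]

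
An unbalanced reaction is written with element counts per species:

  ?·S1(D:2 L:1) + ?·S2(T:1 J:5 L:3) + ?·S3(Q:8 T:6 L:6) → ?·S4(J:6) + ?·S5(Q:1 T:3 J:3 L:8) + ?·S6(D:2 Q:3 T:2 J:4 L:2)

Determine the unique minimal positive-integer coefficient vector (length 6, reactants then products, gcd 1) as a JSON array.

Coefficients: [2, 4, 1, 1, 2, 2]

D: 2·2+4·0+1·0 = 4 | 1·0+2·0+2·2 = 4
Q: 2·0+4·0+1·8 = 8 | 1·0+2·1+2·3 = 8
T: 2·0+4·1+1·6 = 10 | 1·0+2·3+2·2 = 10
J: 2·0+4·5+1·0 = 20 | 1·6+2·3+2·4 = 20
L: 2·1+4·3+1·6 = 20 | 1·0+2·8+2·2 = 20
gcd(2,4,1,1,2,2) = 1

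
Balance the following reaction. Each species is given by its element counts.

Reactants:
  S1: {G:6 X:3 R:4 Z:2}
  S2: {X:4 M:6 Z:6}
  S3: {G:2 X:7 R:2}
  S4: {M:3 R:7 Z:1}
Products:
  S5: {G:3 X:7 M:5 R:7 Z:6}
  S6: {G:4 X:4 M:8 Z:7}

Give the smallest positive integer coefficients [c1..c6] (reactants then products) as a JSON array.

Coefficients: [3, 5, 1, 2, 4, 2]

G: 3·6+5·0+1·2+2·0 = 20 | 4·3+2·4 = 20
X: 3·3+5·4+1·7+2·0 = 36 | 4·7+2·4 = 36
M: 3·0+5·6+1·0+2·3 = 36 | 4·5+2·8 = 36
R: 3·4+5·0+1·2+2·7 = 28 | 4·7+2·0 = 28
Z: 3·2+5·6+1·0+2·1 = 38 | 4·6+2·7 = 38
gcd(3,5,1,2,4,2) = 1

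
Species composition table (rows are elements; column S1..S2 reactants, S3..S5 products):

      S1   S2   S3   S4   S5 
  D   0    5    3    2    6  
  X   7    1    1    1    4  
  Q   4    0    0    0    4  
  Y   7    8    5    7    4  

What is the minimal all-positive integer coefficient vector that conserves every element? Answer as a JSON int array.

Coefficients: [1, 6, 6, 3, 1]

D: 1·0+6·5 = 30 | 6·3+3·2+1·6 = 30
X: 1·7+6·1 = 13 | 6·1+3·1+1·4 = 13
Q: 1·4+6·0 = 4 | 6·0+3·0+1·4 = 4
Y: 1·7+6·8 = 55 | 6·5+3·7+1·4 = 55
gcd(1,6,6,3,1) = 1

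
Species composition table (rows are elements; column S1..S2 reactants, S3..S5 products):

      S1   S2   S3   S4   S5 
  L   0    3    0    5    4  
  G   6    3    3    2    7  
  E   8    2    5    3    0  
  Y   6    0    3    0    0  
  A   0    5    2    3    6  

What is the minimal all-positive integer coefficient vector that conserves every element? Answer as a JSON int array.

L: 3·0+6·3 = 18 | 6·0+2·5+2·4 = 18
G: 3·6+6·3 = 36 | 6·3+2·2+2·7 = 36
E: 3·8+6·2 = 36 | 6·5+2·3+2·0 = 36
Y: 3·6+6·0 = 18 | 6·3+2·0+2·0 = 18
A: 3·0+6·5 = 30 | 6·2+2·3+2·6 = 30
gcd(3,6,6,2,2) = 1

Coefficients: [3, 6, 6, 2, 2]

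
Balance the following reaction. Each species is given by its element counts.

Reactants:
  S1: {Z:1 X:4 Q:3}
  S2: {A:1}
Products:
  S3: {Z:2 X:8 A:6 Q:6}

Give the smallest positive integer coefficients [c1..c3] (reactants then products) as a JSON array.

Z: 2·1+6·0 = 2 | 1·2 = 2
X: 2·4+6·0 = 8 | 1·8 = 8
A: 2·0+6·1 = 6 | 1·6 = 6
Q: 2·3+6·0 = 6 | 1·6 = 6
gcd(2,6,1) = 1

Coefficients: [2, 6, 1]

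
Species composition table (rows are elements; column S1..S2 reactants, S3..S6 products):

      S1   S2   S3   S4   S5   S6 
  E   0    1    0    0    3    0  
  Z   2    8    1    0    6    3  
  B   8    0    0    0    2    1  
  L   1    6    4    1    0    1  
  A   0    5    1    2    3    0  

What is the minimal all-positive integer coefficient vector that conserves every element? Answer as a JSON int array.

E: 1·0+3·1 = 3 | 2·0+5·0+1·3+6·0 = 3
Z: 1·2+3·8 = 26 | 2·1+5·0+1·6+6·3 = 26
B: 1·8+3·0 = 8 | 2·0+5·0+1·2+6·1 = 8
L: 1·1+3·6 = 19 | 2·4+5·1+1·0+6·1 = 19
A: 1·0+3·5 = 15 | 2·1+5·2+1·3+6·0 = 15
gcd(1,3,2,5,1,6) = 1

Coefficients: [1, 3, 2, 5, 1, 6]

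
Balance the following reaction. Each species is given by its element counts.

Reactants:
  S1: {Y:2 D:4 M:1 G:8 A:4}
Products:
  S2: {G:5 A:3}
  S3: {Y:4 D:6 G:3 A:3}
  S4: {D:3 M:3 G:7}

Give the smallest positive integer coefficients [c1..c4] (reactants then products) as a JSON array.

Coefficients: [6, 5, 3, 2]

Y: 6·2 = 12 | 5·0+3·4+2·0 = 12
D: 6·4 = 24 | 5·0+3·6+2·3 = 24
M: 6·1 = 6 | 5·0+3·0+2·3 = 6
G: 6·8 = 48 | 5·5+3·3+2·7 = 48
A: 6·4 = 24 | 5·3+3·3+2·0 = 24
gcd(6,5,3,2) = 1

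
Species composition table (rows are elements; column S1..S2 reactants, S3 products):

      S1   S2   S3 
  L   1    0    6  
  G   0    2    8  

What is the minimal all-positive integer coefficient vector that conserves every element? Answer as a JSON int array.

Coefficients: [6, 4, 1]

L: 6·1+4·0 = 6 | 1·6 = 6
G: 6·0+4·2 = 8 | 1·8 = 8
gcd(6,4,1) = 1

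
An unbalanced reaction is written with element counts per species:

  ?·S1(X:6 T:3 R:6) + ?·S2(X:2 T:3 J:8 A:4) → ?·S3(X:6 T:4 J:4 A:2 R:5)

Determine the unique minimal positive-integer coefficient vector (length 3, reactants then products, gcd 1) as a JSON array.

Coefficients: [5, 3, 6]

X: 5·6+3·2 = 36 | 6·6 = 36
T: 5·3+3·3 = 24 | 6·4 = 24
J: 5·0+3·8 = 24 | 6·4 = 24
A: 5·0+3·4 = 12 | 6·2 = 12
R: 5·6+3·0 = 30 | 6·5 = 30
gcd(5,3,6) = 1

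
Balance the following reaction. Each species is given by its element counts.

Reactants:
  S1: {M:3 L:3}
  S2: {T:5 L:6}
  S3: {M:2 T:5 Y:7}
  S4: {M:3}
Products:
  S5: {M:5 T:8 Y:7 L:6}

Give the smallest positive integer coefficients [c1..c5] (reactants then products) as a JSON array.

Coefficients: [4, 3, 5, 1, 5]

M: 4·3+3·0+5·2+1·3 = 25 | 5·5 = 25
T: 4·0+3·5+5·5+1·0 = 40 | 5·8 = 40
Y: 4·0+3·0+5·7+1·0 = 35 | 5·7 = 35
L: 4·3+3·6+5·0+1·0 = 30 | 5·6 = 30
gcd(4,3,5,1,5) = 1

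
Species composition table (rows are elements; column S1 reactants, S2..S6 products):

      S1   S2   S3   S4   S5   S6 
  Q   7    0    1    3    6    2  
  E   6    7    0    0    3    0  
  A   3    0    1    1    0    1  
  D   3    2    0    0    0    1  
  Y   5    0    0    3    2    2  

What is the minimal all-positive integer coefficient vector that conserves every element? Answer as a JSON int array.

Coefficients: [4, 3, 4, 2, 1, 6]

Q: 4·7 = 28 | 3·0+4·1+2·3+1·6+6·2 = 28
E: 4·6 = 24 | 3·7+4·0+2·0+1·3+6·0 = 24
A: 4·3 = 12 | 3·0+4·1+2·1+1·0+6·1 = 12
D: 4·3 = 12 | 3·2+4·0+2·0+1·0+6·1 = 12
Y: 4·5 = 20 | 3·0+4·0+2·3+1·2+6·2 = 20
gcd(4,3,4,2,1,6) = 1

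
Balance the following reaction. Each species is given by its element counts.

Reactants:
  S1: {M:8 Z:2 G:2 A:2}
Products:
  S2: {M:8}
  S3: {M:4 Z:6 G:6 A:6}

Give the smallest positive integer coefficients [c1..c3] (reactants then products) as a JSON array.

M: 6·8 = 48 | 5·8+2·4 = 48
Z: 6·2 = 12 | 5·0+2·6 = 12
G: 6·2 = 12 | 5·0+2·6 = 12
A: 6·2 = 12 | 5·0+2·6 = 12
gcd(6,5,2) = 1

Coefficients: [6, 5, 2]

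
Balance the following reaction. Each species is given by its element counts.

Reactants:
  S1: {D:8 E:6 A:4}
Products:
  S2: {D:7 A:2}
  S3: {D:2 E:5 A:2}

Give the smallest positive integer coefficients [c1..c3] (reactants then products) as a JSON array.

D: 5·8 = 40 | 4·7+6·2 = 40
E: 5·6 = 30 | 4·0+6·5 = 30
A: 5·4 = 20 | 4·2+6·2 = 20
gcd(5,4,6) = 1

Coefficients: [5, 4, 6]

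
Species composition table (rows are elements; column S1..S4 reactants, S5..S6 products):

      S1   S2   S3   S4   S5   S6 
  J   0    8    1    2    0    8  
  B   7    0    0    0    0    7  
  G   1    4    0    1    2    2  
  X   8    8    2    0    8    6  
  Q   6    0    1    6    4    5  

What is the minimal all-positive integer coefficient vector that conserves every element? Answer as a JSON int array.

Coefficients: [4, 3, 4, 2, 5, 4]

J: 4·0+3·8+4·1+2·2 = 32 | 5·0+4·8 = 32
B: 4·7+3·0+4·0+2·0 = 28 | 5·0+4·7 = 28
G: 4·1+3·4+4·0+2·1 = 18 | 5·2+4·2 = 18
X: 4·8+3·8+4·2+2·0 = 64 | 5·8+4·6 = 64
Q: 4·6+3·0+4·1+2·6 = 40 | 5·4+4·5 = 40
gcd(4,3,4,2,5,4) = 1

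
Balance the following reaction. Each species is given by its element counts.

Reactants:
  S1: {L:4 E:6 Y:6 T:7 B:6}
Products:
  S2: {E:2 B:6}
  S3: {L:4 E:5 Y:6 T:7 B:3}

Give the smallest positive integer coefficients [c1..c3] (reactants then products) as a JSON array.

Coefficients: [2, 1, 2]

L: 2·4 = 8 | 1·0+2·4 = 8
E: 2·6 = 12 | 1·2+2·5 = 12
Y: 2·6 = 12 | 1·0+2·6 = 12
T: 2·7 = 14 | 1·0+2·7 = 14
B: 2·6 = 12 | 1·6+2·3 = 12
gcd(2,1,2) = 1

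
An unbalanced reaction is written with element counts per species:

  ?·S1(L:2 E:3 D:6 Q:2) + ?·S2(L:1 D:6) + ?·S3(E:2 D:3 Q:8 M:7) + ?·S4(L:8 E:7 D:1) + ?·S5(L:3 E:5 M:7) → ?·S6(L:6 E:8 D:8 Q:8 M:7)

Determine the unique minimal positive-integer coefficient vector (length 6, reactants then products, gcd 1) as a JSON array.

L: 4·2+1·1+5·0+3·8+1·3 = 36 | 6·6 = 36
E: 4·3+1·0+5·2+3·7+1·5 = 48 | 6·8 = 48
D: 4·6+1·6+5·3+3·1+1·0 = 48 | 6·8 = 48
Q: 4·2+1·0+5·8+3·0+1·0 = 48 | 6·8 = 48
M: 4·0+1·0+5·7+3·0+1·7 = 42 | 6·7 = 42
gcd(4,1,5,3,1,6) = 1

Coefficients: [4, 1, 5, 3, 1, 6]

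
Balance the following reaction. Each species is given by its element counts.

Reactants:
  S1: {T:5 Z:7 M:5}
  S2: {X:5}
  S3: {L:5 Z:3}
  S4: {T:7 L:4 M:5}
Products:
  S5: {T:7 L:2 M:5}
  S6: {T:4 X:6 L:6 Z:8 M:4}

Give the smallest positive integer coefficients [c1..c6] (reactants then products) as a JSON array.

T: 4·5+6·0+4·0+5·7 = 55 | 5·7+5·4 = 55
X: 4·0+6·5+4·0+5·0 = 30 | 5·0+5·6 = 30
L: 4·0+6·0+4·5+5·4 = 40 | 5·2+5·6 = 40
Z: 4·7+6·0+4·3+5·0 = 40 | 5·0+5·8 = 40
M: 4·5+6·0+4·0+5·5 = 45 | 5·5+5·4 = 45
gcd(4,6,4,5,5,5) = 1

Coefficients: [4, 6, 4, 5, 5, 5]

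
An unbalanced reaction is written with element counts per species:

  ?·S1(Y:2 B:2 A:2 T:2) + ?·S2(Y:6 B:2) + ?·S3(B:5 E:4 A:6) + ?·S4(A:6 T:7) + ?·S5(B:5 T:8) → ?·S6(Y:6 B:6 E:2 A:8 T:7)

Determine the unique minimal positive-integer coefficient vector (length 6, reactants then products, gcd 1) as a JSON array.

Y: 3·2+5·6+3·0+4·0+1·0 = 36 | 6·6 = 36
B: 3·2+5·2+3·5+4·0+1·5 = 36 | 6·6 = 36
E: 3·0+5·0+3·4+4·0+1·0 = 12 | 6·2 = 12
A: 3·2+5·0+3·6+4·6+1·0 = 48 | 6·8 = 48
T: 3·2+5·0+3·0+4·7+1·8 = 42 | 6·7 = 42
gcd(3,5,3,4,1,6) = 1

Coefficients: [3, 5, 3, 4, 1, 6]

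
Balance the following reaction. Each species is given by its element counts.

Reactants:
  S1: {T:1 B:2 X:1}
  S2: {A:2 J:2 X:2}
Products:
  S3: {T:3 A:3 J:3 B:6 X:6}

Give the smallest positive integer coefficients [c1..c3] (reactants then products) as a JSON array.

Coefficients: [6, 3, 2]

T: 6·1+3·0 = 6 | 2·3 = 6
A: 6·0+3·2 = 6 | 2·3 = 6
J: 6·0+3·2 = 6 | 2·3 = 6
B: 6·2+3·0 = 12 | 2·6 = 12
X: 6·1+3·2 = 12 | 2·6 = 12
gcd(6,3,2) = 1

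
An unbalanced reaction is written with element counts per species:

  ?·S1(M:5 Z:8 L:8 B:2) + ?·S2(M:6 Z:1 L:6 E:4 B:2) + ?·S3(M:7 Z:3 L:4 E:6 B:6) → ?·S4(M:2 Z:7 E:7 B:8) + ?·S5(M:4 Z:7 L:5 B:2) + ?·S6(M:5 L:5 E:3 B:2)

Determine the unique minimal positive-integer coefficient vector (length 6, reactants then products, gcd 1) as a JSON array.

Coefficients: [4, 1, 3, 1, 5, 5]

M: 4·5+1·6+3·7 = 47 | 1·2+5·4+5·5 = 47
Z: 4·8+1·1+3·3 = 42 | 1·7+5·7+5·0 = 42
L: 4·8+1·6+3·4 = 50 | 1·0+5·5+5·5 = 50
E: 4·0+1·4+3·6 = 22 | 1·7+5·0+5·3 = 22
B: 4·2+1·2+3·6 = 28 | 1·8+5·2+5·2 = 28
gcd(4,1,3,1,5,5) = 1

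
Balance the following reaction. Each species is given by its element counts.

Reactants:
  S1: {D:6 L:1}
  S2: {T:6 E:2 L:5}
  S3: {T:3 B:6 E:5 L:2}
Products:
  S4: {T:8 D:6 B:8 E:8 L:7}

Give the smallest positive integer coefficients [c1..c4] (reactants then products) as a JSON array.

Coefficients: [3, 2, 4, 3]

T: 3·0+2·6+4·3 = 24 | 3·8 = 24
D: 3·6+2·0+4·0 = 18 | 3·6 = 18
B: 3·0+2·0+4·6 = 24 | 3·8 = 24
E: 3·0+2·2+4·5 = 24 | 3·8 = 24
L: 3·1+2·5+4·2 = 21 | 3·7 = 21
gcd(3,2,4,3) = 1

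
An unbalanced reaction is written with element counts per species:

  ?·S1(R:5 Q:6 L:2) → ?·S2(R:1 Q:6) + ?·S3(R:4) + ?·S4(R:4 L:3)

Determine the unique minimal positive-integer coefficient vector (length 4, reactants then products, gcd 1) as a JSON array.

Coefficients: [3, 3, 1, 2]

R: 3·5 = 15 | 3·1+1·4+2·4 = 15
Q: 3·6 = 18 | 3·6+1·0+2·0 = 18
L: 3·2 = 6 | 3·0+1·0+2·3 = 6
gcd(3,3,1,2) = 1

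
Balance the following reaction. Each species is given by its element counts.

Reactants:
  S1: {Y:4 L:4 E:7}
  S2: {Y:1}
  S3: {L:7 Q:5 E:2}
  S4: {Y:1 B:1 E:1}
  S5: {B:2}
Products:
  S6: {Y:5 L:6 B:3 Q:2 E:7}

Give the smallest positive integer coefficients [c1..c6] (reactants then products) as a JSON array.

Coefficients: [4, 6, 2, 3, 6, 5]

Y: 4·4+6·1+2·0+3·1+6·0 = 25 | 5·5 = 25
L: 4·4+6·0+2·7+3·0+6·0 = 30 | 5·6 = 30
B: 4·0+6·0+2·0+3·1+6·2 = 15 | 5·3 = 15
Q: 4·0+6·0+2·5+3·0+6·0 = 10 | 5·2 = 10
E: 4·7+6·0+2·2+3·1+6·0 = 35 | 5·7 = 35
gcd(4,6,2,3,6,5) = 1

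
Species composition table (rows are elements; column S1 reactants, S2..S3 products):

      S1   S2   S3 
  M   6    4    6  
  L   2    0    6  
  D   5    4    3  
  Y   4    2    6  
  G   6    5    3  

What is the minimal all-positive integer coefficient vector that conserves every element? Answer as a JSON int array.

M: 3·6 = 18 | 3·4+1·6 = 18
L: 3·2 = 6 | 3·0+1·6 = 6
D: 3·5 = 15 | 3·4+1·3 = 15
Y: 3·4 = 12 | 3·2+1·6 = 12
G: 3·6 = 18 | 3·5+1·3 = 18
gcd(3,3,1) = 1

Coefficients: [3, 3, 1]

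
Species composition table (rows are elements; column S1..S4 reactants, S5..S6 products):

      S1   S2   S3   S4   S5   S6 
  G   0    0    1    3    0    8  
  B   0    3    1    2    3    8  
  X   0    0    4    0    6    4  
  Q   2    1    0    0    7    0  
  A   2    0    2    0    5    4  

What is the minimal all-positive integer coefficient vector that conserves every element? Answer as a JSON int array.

Coefficients: [5, 4, 6, 6, 2, 3]

G: 5·0+4·0+6·1+6·3 = 24 | 2·0+3·8 = 24
B: 5·0+4·3+6·1+6·2 = 30 | 2·3+3·8 = 30
X: 5·0+4·0+6·4+6·0 = 24 | 2·6+3·4 = 24
Q: 5·2+4·1+6·0+6·0 = 14 | 2·7+3·0 = 14
A: 5·2+4·0+6·2+6·0 = 22 | 2·5+3·4 = 22
gcd(5,4,6,6,2,3) = 1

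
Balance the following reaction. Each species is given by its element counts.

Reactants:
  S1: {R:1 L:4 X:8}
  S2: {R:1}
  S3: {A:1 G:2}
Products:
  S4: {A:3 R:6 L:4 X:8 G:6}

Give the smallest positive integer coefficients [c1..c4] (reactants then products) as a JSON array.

Coefficients: [1, 5, 3, 1]

A: 1·0+5·0+3·1 = 3 | 1·3 = 3
R: 1·1+5·1+3·0 = 6 | 1·6 = 6
L: 1·4+5·0+3·0 = 4 | 1·4 = 4
X: 1·8+5·0+3·0 = 8 | 1·8 = 8
G: 1·0+5·0+3·2 = 6 | 1·6 = 6
gcd(1,5,3,1) = 1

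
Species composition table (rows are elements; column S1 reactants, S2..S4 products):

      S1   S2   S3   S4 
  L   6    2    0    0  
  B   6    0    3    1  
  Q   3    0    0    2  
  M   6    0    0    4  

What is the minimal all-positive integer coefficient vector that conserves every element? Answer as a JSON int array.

L: 2·6 = 12 | 6·2+3·0+3·0 = 12
B: 2·6 = 12 | 6·0+3·3+3·1 = 12
Q: 2·3 = 6 | 6·0+3·0+3·2 = 6
M: 2·6 = 12 | 6·0+3·0+3·4 = 12
gcd(2,6,3,3) = 1

Coefficients: [2, 6, 3, 3]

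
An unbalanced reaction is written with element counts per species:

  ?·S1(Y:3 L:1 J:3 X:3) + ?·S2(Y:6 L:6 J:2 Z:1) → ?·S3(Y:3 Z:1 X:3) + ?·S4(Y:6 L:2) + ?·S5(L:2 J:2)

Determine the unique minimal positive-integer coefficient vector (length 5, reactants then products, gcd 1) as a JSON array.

Coefficients: [2, 2, 2, 2, 5]

Y: 2·3+2·6 = 18 | 2·3+2·6+5·0 = 18
L: 2·1+2·6 = 14 | 2·0+2·2+5·2 = 14
J: 2·3+2·2 = 10 | 2·0+2·0+5·2 = 10
Z: 2·0+2·1 = 2 | 2·1+2·0+5·0 = 2
X: 2·3+2·0 = 6 | 2·3+2·0+5·0 = 6
gcd(2,2,2,2,5) = 1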